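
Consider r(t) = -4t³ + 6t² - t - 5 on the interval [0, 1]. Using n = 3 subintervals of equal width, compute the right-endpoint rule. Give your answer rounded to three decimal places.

Δt = (1 − 0)/3 = 1/3.
Right endpoints: 1/3, 2/3, 1.
r(1/3) = -130/27, r(2/3) = -113/27, r(1) = -4.
Sum = Δt · [r(1/3) + r(2/3) + r(1)].
Sum ≈ -4.333.

-4.333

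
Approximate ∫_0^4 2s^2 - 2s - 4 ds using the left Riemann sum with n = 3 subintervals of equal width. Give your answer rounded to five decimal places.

Δs = (4 − 0)/3 = 4/3.
Left endpoints: 0, 4/3, 8/3.
f(0) = -4, f(4/3) = -28/9, f(8/3) = 44/9.
Sum = Δs · [f(0) + f(4/3) + f(8/3)].
Sum ≈ -2.96296.

-2.96296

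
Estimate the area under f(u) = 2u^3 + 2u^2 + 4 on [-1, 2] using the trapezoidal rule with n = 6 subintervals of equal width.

26.125

Δu = (2 − (-1))/6 = 0.5.
f(-1) = 4, f(-0.5) = 4.25, f(0) = 4, f(0.5) = 4.75, f(1) = 8, f(1.5) = 15.25, f(2) = 28.
T_6 = (Δu/2)·[f(u_0) + 2f(u_1) + ... + 2f(u_{5}) + f(u_6)].
Sum = 26.125.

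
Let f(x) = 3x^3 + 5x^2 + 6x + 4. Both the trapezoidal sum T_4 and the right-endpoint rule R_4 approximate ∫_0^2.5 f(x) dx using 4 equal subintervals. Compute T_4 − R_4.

T_4 ≈ 86.733398.
R_4 ≈ 115.834961.
T_4 − R_4 = -29.1015625.

-29.1015625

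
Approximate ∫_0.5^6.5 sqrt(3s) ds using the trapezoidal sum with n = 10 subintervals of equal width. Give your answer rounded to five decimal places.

Δs = (6.5 − 0.5)/10 = 0.6.
f(0.5) ≈ 1.22474, f(1.1) ≈ 1.81659, f(1.7) ≈ 2.25832, f(2.3) ≈ 2.62679, f(2.9) ≈ 2.94958, f(3.5) ≈ 3.24037, f(4.1) ≈ 3.50714, f(4.7) ≈ 3.75500, f(5.3) ≈ 3.98748, f(5.9) ≈ 4.20714, f(6.5) ≈ 4.41588.
T_10 = (Δs/2)·[f(s_0) + 2f(s_1) + ... + 2f(s_{9}) + f(s_10)].
Sum ≈ 18.70122.

18.70122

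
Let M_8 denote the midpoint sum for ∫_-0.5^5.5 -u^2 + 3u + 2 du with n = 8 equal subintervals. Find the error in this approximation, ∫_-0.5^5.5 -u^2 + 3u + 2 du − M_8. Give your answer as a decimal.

Exact integral: ∫_-0.5^5.5 f(u) du = 1.5.
M_8 = 1.78125.
Error = 1.5 − 1.78125 = -0.28125.

-0.28125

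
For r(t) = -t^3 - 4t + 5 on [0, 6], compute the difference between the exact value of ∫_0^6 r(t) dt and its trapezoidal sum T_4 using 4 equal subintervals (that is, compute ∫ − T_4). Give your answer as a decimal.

20.25

Exact integral: ∫_0^6 r(t) dt = -366.
T_4 = -386.25.
Error = -366 − (-386.25) = 20.25.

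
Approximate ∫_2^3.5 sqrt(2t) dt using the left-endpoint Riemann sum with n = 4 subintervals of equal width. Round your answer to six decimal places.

3.384247

Δt = (3.5 − 2)/4 = 0.375.
Left endpoints: 2, 2.375, 2.75, 3.125.
f(2) ≈ 2.000000, f(2.375) ≈ 2.179449, f(2.75) ≈ 2.345208, f(3.125) ≈ 2.500000.
Sum = Δt · [f(2) + f(2.375) + f(2.75) + f(3.125)].
Sum ≈ 3.384247.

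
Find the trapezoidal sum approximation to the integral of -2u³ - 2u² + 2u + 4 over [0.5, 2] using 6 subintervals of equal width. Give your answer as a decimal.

-3.6171875

Δu = (2 − 0.5)/6 = 0.25.
f(0.5) = 4.25, f(0.75) = 3.53125, f(1) = 2, f(1.25) = -0.53125, f(1.5) = -4.25, f(1.75) = -9.34375, f(2) = -16.
T_6 = (Δu/2)·[f(u_0) + 2f(u_1) + ... + 2f(u_{5}) + f(u_6)].
Sum = -3.6171875.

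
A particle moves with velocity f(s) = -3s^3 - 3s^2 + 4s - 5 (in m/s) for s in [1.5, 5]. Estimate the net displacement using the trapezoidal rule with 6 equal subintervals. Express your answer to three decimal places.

Δs = (5 − 1.5)/6 = 7/12.
f(1.5) = -15.875, f(25/12) = -21205/576, f(8/3) = -653/9, f(3.25) = -126.671875, f(23/6) = -14597/72, f(53/12) = -175289/576, f(5) = -435.
T_6 = (Δs/2)·[f(s_0) + 2f(s_1) + ... + 2f(s_{5}) + f(s_6)].
Sum ≈ -564.980.

-564.980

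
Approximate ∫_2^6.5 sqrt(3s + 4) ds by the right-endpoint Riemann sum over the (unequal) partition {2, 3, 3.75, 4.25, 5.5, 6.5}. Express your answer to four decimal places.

Subinterval widths: 1, 0.75, 0.5, 1.25, 1.
Right endpoints: 3, 3.75, 4.25, 5.5, 6.5.
f(3) ≈ 3.6056, f(3.75) ≈ 3.9051, f(4.25) ≈ 4.0927, f(5.5) ≈ 4.5277, f(6.5) ≈ 4.8477.
Sum = Σ Δs_i · f(s_i).
Sum ≈ 19.0880.

19.0880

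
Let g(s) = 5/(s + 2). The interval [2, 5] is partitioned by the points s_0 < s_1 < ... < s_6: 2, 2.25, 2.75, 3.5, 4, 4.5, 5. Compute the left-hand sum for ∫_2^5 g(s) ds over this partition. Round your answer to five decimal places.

2.94604

Subinterval widths: 0.25, 0.5, 0.75, 0.5, 0.5, 0.5.
Left endpoints: 2, 2.25, 2.75, 3.5, 4, 4.5.
g(2) = 1.25, g(2.25) = 20/17, g(2.75) = 20/19, g(3.5) = 10/11, g(4) = 5/6, g(4.5) = 10/13.
Sum = Σ Δs_i · g(s_i).
Sum ≈ 2.94604.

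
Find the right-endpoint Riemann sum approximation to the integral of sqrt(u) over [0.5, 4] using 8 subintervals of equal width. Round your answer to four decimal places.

5.3733

Δu = (4 − 0.5)/8 = 0.4375.
Right endpoints: 0.9375, 1.375, 1.8125, 2.25, 2.6875, 3.125, 3.5625, 4.
f(0.9375) ≈ 0.9682, f(1.375) ≈ 1.1726, f(1.8125) ≈ 1.3463, f(2.25) ≈ 1.5000, f(2.6875) ≈ 1.6394, f(3.125) ≈ 1.7678, f(3.5625) ≈ 1.8875, f(4) ≈ 2.0000.
Sum = Δu · [f(0.9375) + f(1.375) + f(1.8125) + ...].
Sum ≈ 5.3733.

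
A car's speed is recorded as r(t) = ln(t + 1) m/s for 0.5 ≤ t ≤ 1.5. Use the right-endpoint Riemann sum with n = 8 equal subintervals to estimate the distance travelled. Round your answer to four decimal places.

0.7141

Δt = (1.5 − 0.5)/8 = 0.125.
Right endpoints: 0.625, 0.75, 0.875, 1, 1.125, 1.25, 1.375, 1.5.
r(0.625) ≈ 0.4855, r(0.75) ≈ 0.5596, r(0.875) ≈ 0.6286, r(1) ≈ 0.6931, r(1.125) ≈ 0.7538, r(1.25) ≈ 0.8109, r(1.375) ≈ 0.8650, r(1.5) ≈ 0.9163.
Sum = Δt · [r(0.625) + r(0.75) + r(0.875) + ...].
Sum ≈ 0.7141.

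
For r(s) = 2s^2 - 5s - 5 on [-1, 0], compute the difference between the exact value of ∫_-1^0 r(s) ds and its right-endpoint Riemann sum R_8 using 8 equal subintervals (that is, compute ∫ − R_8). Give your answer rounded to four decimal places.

0.4323

Exact integral: ∫_-1^0 r(s) ds ≈ -1.833333.
R_8 = -2.265625.
Error ≈ -1.833333 − (-2.265625) ≈ 0.4323.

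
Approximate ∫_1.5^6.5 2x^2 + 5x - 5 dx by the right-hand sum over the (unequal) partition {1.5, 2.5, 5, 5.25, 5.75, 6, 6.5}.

Subinterval widths: 1, 2.5, 0.25, 0.5, 0.25, 0.5.
Right endpoints: 2.5, 5, 5.25, 5.75, 6, 6.5.
f(2.5) = 20, f(5) = 70, f(5.25) = 76.375, f(5.75) = 89.875, f(6) = 97, f(6.5) = 112.
Sum = Σ Δx_i · f(x_i).
Sum = 339.28125.

339.28125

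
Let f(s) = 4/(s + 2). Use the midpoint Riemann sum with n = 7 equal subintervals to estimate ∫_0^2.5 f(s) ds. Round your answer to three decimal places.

Δs = (2.5 − 0)/7 = 5/14.
Midpoints: 5/28, 15/28, 25/28, 1.25, 45/28, 55/28, 65/28.
f(5/28) = 112/61, f(15/28) = 112/71, f(25/28) = 112/81, f(1.25) = 16/13, f(45/28) = 112/101, f(55/28) = 112/111, f(65/28) = 112/121.
Sum = Δs · [f(5/28) + f(15/28) + f(25/28) + ...].
Sum ≈ 3.239.

3.239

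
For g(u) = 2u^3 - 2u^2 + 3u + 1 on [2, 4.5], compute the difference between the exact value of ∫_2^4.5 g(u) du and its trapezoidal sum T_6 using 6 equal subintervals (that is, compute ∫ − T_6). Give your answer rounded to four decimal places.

Exact integral: ∫_2^4.5 g(u) du ≈ 168.489583.
T_6 ≈ 169.755498.
Error ≈ 168.489583 − 169.755498 ≈ -1.2659.

-1.2659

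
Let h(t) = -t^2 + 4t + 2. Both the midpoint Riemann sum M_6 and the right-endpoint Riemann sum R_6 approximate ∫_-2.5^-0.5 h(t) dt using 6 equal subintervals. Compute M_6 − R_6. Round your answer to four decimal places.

M_6 ≈ -13.148148.
R_6 ≈ -10.870370.
M_6 − R_6 ≈ -2.2778.

-2.2778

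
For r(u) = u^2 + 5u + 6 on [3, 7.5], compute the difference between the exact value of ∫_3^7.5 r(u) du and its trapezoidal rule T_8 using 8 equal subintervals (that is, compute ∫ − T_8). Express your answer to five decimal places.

Exact integral: ∫_3^7.5 r(u) du = 276.75.
T_8 ≈ 276.9873047.
Error ≈ 276.75 − 276.9873047 ≈ -0.23730.

-0.23730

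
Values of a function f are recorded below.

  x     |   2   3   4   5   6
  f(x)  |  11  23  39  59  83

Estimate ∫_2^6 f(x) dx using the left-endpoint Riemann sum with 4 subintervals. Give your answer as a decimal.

Δx = 1.
Sum = 1·[11 + 23 + 39 + 59] = 132.

132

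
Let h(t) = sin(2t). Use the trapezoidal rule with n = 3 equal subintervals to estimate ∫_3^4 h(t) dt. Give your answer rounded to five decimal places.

Δt = (4 − 3)/3 = 1/3.
h(3) ≈ -0.27942, h(10/3) ≈ 0.37415, h(11/3) ≈ 0.86750, h(4) ≈ 0.98936.
T_3 = (Δt/2)·[h(t_0) + 2h(t_1) + 2h(t_2) + h(t_3)].
Sum ≈ 0.53221.

0.53221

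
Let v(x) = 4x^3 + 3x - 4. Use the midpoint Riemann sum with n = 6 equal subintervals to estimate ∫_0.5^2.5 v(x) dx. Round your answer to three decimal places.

39.667

Δx = (2.5 − 0.5)/6 = 1/3.
Midpoints: 2/3, 1, 4/3, 5/3, 2, 7/3.
v(2/3) = -22/27, v(1) = 3, v(4/3) = 256/27, v(5/3) = 527/27, v(2) = 34, v(7/3) = 1453/27.
Sum = Δx · [v(2/3) + v(1) + v(4/3) + ...].
Sum ≈ 39.667.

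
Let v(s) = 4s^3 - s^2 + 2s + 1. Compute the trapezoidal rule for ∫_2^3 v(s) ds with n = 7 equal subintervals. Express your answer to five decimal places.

64.76531

Δs = (3 − 2)/7 = 1/7.
v(2) = 33, v(15/7) = 13738/343, v(16/7) = 16503/343, v(17/7) = 19638/343, v(18/7) = 23167/343, v(19/7) = 27114/343, v(20/7) = 31503/343, v(3) = 106.
T_7 = (Δs/2)·[v(s_0) + 2v(s_1) + ... + 2v(s_{6}) + v(s_7)].
Sum ≈ 64.76531.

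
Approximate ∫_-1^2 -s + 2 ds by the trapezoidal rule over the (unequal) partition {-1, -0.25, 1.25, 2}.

4.5

Subinterval widths: 0.75, 1.5, 0.75.
f(-1) = 3, f(-0.25) = 2.25, f(1.25) = 0.75, f(2) = 0.
On each subinterval the trapezoid contributes (Δs_i/2)·[f(s_{i-1}) + f(s_i)].
Sum = 4.5.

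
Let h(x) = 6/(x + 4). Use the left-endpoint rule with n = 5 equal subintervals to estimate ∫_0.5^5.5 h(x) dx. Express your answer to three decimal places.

4.853

Δx = (5.5 − 0.5)/5 = 1.
Left endpoints: 0.5, 1.5, 2.5, 3.5, 4.5.
h(0.5) = 4/3, h(1.5) = 12/11, h(2.5) = 12/13, h(3.5) = 0.8, h(4.5) = 12/17.
Sum = Δx · [h(0.5) + h(1.5) + h(2.5) + h(3.5) + h(4.5)].
Sum ≈ 4.853.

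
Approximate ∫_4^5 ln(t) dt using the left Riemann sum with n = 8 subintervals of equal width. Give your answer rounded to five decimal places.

Δt = (5 − 4)/8 = 0.125.
Left endpoints: 4, 4.125, 4.25, 4.375, 4.5, 4.625, 4.75, 4.875.
f(4) ≈ 1.38629, f(4.125) ≈ 1.41707, f(4.25) ≈ 1.44692, f(4.375) ≈ 1.47591, f(4.5) ≈ 1.50408, f(4.625) ≈ 1.53148, f(4.75) ≈ 1.55814, f(4.875) ≈ 1.58412.
Sum = Δt · [f(4) + f(4.125) + f(4.25) + ...].
Sum ≈ 1.48800.

1.48800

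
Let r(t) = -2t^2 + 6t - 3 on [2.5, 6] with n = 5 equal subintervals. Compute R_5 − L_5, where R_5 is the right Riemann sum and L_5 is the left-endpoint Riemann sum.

R_5 = -68.88.
L_5 = -41.93.
R_5 − L_5 = -26.95.

-26.95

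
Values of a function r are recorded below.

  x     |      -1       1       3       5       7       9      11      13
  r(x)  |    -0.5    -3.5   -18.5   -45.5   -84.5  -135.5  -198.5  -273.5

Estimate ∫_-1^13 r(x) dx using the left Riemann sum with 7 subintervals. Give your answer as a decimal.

-973

Δx = 2.
Sum = 2·[(-0.5) + (-3.5) + (-18.5) + (-45.5) + (-84.5) + (-135.5) + (-198.5)] = -973.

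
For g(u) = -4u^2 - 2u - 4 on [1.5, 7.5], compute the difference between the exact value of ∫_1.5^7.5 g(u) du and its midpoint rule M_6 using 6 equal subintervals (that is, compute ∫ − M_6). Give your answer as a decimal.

-2

Exact integral: ∫_1.5^7.5 g(u) du = -636.
M_6 = -634.
Error = -636 − (-634) = -2.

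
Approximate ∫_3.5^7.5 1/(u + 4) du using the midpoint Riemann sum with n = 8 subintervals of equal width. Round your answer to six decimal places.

0.427338

Δu = (7.5 − 3.5)/8 = 0.5.
Midpoints: 3.75, 4.25, 4.75, 5.25, 5.75, 6.25, 6.75, 7.25.
f(3.75) = 4/31, f(4.25) = 4/33, f(4.75) = 4/35, f(5.25) = 4/37, f(5.75) = 4/39, f(6.25) = 4/41, f(6.75) = 4/43, f(7.25) = 4/45.
Sum = Δu · [f(3.75) + f(4.25) + f(4.75) + ...].
Sum ≈ 0.427338.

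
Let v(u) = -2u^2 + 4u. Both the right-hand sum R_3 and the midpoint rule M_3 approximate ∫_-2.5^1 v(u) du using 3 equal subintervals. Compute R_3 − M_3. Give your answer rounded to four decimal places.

R_3 ≈ -8.879630.
M_3 ≈ -20.789352.
R_3 − M_3 ≈ 11.9097.

11.9097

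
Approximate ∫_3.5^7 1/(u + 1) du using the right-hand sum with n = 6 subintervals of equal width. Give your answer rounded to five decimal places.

0.54796

Δu = (7 − 3.5)/6 = 7/12.
Right endpoints: 49/12, 14/3, 5.25, 35/6, 77/12, 7.
f(49/12) = 12/61, f(14/3) = 3/17, f(5.25) = 0.16, f(35/6) = 6/41, f(77/12) = 12/89, f(7) = 0.125.
Sum = Δu · [f(49/12) + f(14/3) + f(5.25) + ...].
Sum ≈ 0.54796.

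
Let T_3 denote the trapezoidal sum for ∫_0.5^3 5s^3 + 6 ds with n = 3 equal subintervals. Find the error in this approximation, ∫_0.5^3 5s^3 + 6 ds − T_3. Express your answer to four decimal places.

-7.5955

Exact integral: ∫_0.5^3 f(s) ds = 116.171875.
T_3 ≈ 123.767361.
Error ≈ 116.171875 − 123.767361 ≈ -7.5955.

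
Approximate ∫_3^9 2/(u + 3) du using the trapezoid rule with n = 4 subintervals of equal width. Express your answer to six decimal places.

Δu = (9 − 3)/4 = 1.5.
f(3) = 1/3, f(4.5) = 4/15, f(6) = 2/9, f(7.5) = 4/21, f(9) = 1/6.
T_4 = (Δu/2)·[f(u_0) + 2f(u_1) + 2f(u_2) + 2f(u_3) + f(u_4)].
Sum ≈ 1.394048.

1.394048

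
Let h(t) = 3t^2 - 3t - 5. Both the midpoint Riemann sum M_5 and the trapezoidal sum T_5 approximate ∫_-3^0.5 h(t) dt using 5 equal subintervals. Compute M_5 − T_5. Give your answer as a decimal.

-1.28625

M_5 = 22.32125.
T_5 = 23.6075.
M_5 − T_5 = -1.28625.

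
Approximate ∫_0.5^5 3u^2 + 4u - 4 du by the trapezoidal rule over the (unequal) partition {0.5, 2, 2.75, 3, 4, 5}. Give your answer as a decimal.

Subinterval widths: 1.5, 0.75, 0.25, 1, 1.
f(0.5) = -1.25, f(2) = 16, f(2.75) = 29.6875, f(3) = 35, f(4) = 60, f(5) = 91.
On each subinterval the trapezoid contributes (Δu_i/2)·[f(u_{i-1}) + f(u_i)].
Sum = 159.28125.

159.28125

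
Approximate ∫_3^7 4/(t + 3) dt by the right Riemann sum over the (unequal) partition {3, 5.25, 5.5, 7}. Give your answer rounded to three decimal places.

Subinterval widths: 2.25, 0.25, 1.5.
Right endpoints: 5.25, 5.5, 7.
f(5.25) = 16/33, f(5.5) = 8/17, f(7) = 0.4.
Sum = Σ Δt_i · f(t_i).
Sum ≈ 1.809.

1.809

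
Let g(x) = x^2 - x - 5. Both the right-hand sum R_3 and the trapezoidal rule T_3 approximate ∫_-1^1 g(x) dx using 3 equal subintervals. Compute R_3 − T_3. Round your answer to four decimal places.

R_3 ≈ -9.851852.
T_3 ≈ -9.185185.
R_3 − T_3 ≈ -0.6667.

-0.6667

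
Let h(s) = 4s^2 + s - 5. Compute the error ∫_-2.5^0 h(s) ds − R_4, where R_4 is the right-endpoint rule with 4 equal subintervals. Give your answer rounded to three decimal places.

Exact integral: ∫_-2.5^0 h(s) ds ≈ 5.20833.
R_4 = -1.171875.
Error ≈ 5.20833 − (-1.171875) ≈ 6.380.

6.380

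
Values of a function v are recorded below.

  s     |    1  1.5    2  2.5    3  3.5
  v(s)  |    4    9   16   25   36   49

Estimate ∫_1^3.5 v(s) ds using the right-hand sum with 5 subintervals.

67.5

Δs = 0.5.
Sum = 0.5·[9 + 16 + 25 + 36 + 49] = 67.5.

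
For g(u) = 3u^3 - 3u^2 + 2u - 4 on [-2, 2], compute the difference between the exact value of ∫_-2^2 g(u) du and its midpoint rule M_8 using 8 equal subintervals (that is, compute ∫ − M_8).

Exact integral: ∫_-2^2 g(u) du = -32.
M_8 = -31.75.
Error = -32 − (-31.75) = -0.25.

-0.25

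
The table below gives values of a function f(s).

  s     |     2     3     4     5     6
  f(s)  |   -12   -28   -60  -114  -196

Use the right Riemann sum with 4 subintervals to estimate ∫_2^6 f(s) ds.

Δs = 1.
Sum = 1·[(-28) + (-60) + (-114) + (-196)] = -398.

-398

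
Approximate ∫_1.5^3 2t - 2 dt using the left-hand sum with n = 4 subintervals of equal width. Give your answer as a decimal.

3.1875

Δt = (3 − 1.5)/4 = 0.375.
Left endpoints: 1.5, 1.875, 2.25, 2.625.
f(1.5) = 1, f(1.875) = 1.75, f(2.25) = 2.5, f(2.625) = 3.25.
Sum = Δt · [f(1.5) + f(1.875) + f(2.25) + f(2.625)].
Sum = 3.1875.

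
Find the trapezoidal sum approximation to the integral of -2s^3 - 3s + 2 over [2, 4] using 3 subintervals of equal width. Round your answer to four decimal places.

-136.6667

Δs = (4 − 2)/3 = 2/3.
f(2) = -20, f(8/3) = -1186/27, f(10/3) = -2216/27, f(4) = -138.
T_3 = (Δs/2)·[f(s_0) + 2f(s_1) + 2f(s_2) + f(s_3)].
Sum ≈ -136.6667.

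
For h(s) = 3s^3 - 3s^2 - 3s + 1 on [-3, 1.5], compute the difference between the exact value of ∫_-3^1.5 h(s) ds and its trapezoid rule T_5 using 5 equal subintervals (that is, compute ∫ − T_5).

Exact integral: ∫_-3^1.5 h(s) ds = -72.703125.
T_5 = -78.62625.
Error = -72.703125 − (-78.62625) = 5.923125.

5.923125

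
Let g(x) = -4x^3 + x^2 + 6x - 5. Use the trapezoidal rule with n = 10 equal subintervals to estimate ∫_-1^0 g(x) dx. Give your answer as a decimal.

Δx = (0 − (-1))/10 = 0.1.
g(-1) = -6, g(-0.9) = -6.674, g(-0.8) = -7.112, g(-0.7) = -7.338, g(-0.6) = -7.376, g(-0.5) = -7.25, g(-0.4) = -6.984, g(-0.3) = -6.602, g(-0.2) = -6.128, g(-0.1) = -5.586, g(0) = -5.
T_10 = (Δx/2)·[g(x_0) + 2g(x_1) + ... + 2g(x_{9}) + g(x_10)].
Sum = -6.655.

-6.655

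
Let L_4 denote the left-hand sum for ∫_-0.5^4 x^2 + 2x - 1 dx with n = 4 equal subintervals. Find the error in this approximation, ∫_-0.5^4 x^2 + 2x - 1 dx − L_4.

12.97265625

Exact integral: ∫_-0.5^4 f(x) dx = 32.625.
L_4 = 19.65234375.
Error = 32.625 − 19.65234375 = 12.97265625.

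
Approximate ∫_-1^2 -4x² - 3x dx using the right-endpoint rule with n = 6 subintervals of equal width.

-22.25

Δx = (2 − (-1))/6 = 0.5.
Right endpoints: -0.5, 0, 0.5, 1, 1.5, 2.
f(-0.5) = 0.5, f(0) = 0, f(0.5) = -2.5, f(1) = -7, f(1.5) = -13.5, f(2) = -22.
Sum = Δx · [f(-0.5) + f(0) + f(0.5) + ...].
Sum = -22.25.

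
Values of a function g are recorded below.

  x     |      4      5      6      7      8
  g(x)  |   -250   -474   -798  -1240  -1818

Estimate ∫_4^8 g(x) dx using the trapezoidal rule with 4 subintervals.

Δx = 1.
T_4 = (1/2)·[(-250) + 2·(-474) + 2·(-798) + 2·(-1240) + (-1818)] = -3546.

-3546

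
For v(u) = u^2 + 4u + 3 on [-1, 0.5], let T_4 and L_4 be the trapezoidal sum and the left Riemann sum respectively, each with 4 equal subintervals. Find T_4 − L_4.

T_4 = 3.41015625.
L_4 = 2.42578125.
T_4 − L_4 = 0.984375.

0.984375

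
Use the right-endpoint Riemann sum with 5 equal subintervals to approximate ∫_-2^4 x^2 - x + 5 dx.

Δx = (4 − (-2))/5 = 1.2.
Right endpoints: -0.8, 0.4, 1.6, 2.8, 4.
f(-0.8) = 6.44, f(0.4) = 4.76, f(1.6) = 5.96, f(2.8) = 10.04, f(4) = 17.
Sum = Δx · [f(-0.8) + f(0.4) + f(1.6) + f(2.8) + f(4)].
Sum = 53.04.

53.04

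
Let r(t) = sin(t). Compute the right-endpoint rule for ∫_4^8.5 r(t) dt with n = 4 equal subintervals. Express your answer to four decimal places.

0.8288

Δt = (8.5 − 4)/4 = 1.125.
Right endpoints: 5.125, 6.25, 7.375, 8.5.
r(5.125) ≈ -0.9161, r(6.25) ≈ -0.0332, r(7.375) ≈ 0.8875, r(8.5) ≈ 0.7985.
Sum = Δt · [r(5.125) + r(6.25) + r(7.375) + r(8.5)].
Sum ≈ 0.8288.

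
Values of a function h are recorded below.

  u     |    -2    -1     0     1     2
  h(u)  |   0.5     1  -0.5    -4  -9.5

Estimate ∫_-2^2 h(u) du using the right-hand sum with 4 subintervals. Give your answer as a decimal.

-13

Δu = 1.
Sum = 1·[1 + (-0.5) + (-4) + (-9.5)] = -13.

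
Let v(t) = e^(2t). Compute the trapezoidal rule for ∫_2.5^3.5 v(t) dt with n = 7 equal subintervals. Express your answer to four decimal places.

Δt = (3.5 − 2.5)/7 = 1/7.
v(2.5) ≈ 148.4132, v(37/14) ≈ 197.4952, v(39/14) ≈ 262.8093, v(41/14) ≈ 349.7235, v(43/14) ≈ 465.3813, v(45/14) ≈ 619.2886, v(47/14) ≈ 824.0949, v(3.5) ≈ 1096.6332.
T_7 = (Δt/2)·[v(t_0) + 2v(t_1) + ... + 2v(t_{6}) + v(t_7)].
Sum ≈ 477.3309.

477.3309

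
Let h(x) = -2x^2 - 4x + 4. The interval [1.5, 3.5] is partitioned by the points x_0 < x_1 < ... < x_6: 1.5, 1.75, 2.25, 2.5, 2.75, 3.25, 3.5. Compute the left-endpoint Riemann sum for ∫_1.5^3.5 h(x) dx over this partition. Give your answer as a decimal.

Subinterval widths: 0.25, 0.5, 0.25, 0.25, 0.5, 0.25.
Left endpoints: 1.5, 1.75, 2.25, 2.5, 2.75, 3.25.
h(1.5) = -6.5, h(1.75) = -9.125, h(2.25) = -15.125, h(2.5) = -18.5, h(2.75) = -22.125, h(3.25) = -30.125.
Sum = Σ Δx_i · h(x_i).
Sum = -33.1875.

-33.1875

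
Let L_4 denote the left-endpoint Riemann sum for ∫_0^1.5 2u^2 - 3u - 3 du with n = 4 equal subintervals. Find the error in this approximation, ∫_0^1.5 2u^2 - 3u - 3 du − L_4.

Exact integral: ∫_0^1.5 f(u) du = -5.625.
L_4 = -5.5546875.
Error = -5.625 − (-5.5546875) = -0.0703125.

-0.0703125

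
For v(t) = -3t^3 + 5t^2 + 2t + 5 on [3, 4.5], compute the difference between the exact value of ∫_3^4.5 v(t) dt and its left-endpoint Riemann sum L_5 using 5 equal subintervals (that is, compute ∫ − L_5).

-19.321875

Exact integral: ∫_3^4.5 v(t) dt = -121.171875.
L_5 = -101.85.
Error = -121.171875 − (-101.85) = -19.321875.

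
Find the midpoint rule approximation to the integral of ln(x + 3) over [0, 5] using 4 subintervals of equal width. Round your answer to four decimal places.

8.3531

Δx = (5 − 0)/4 = 1.25.
Midpoints: 0.625, 1.875, 3.125, 4.375.
f(0.625) ≈ 1.2879, f(1.875) ≈ 1.5841, f(3.125) ≈ 1.8124, f(4.375) ≈ 1.9981.
Sum = Δx · [f(0.625) + f(1.875) + f(3.125) + f(4.375)].
Sum ≈ 8.3531.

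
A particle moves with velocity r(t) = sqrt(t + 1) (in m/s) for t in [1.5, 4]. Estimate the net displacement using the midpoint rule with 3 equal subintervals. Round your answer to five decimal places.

4.82099

Δt = (4 − 1.5)/3 = 5/6.
Midpoints: 23/12, 2.75, 43/12.
r(23/12) ≈ 1.70783, r(2.75) ≈ 1.93649, r(43/12) ≈ 2.14087.
Sum = Δt · [r(23/12) + r(2.75) + r(43/12)].
Sum ≈ 4.82099.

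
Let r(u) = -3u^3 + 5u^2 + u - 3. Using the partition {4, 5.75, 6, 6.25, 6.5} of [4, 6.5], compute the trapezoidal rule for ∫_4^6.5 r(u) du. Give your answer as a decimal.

Subinterval widths: 1.75, 0.25, 0.25, 0.25.
r(4) = -111, r(5.75) = -402.265625, r(6) = -465, r(6.25) = -533.859375, r(6.5) = -609.125.
On each subinterval the trapezoid contributes (Δu_i/2)·[r(u_{i-1}) + r(u_i)].
Sum = -825.24609375.

-825.24609375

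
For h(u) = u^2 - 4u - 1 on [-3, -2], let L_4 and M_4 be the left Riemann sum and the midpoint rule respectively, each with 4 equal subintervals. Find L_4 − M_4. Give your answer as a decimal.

L_4 = 16.46875.
M_4 = 15.328125.
L_4 − M_4 = 1.140625.

1.140625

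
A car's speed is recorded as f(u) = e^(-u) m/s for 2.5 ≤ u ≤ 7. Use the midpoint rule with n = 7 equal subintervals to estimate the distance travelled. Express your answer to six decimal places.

Δu = (7 − 2.5)/7 = 9/14.
Midpoints: 79/28, 97/28, 115/28, 4.75, 151/28, 169/28, 187/28.
f(79/28) ≈ 0.059521, f(97/28) ≈ 0.031295, f(115/28) ≈ 0.016455, f(4.75) ≈ 0.008652, f(151/28) ≈ 0.004549, f(169/28) ≈ 0.002392, f(187/28) ≈ 0.001258.
Sum = Δu · [f(79/28) + f(97/28) + f(115/28) + ...].
Sum ≈ 0.079792.

0.079792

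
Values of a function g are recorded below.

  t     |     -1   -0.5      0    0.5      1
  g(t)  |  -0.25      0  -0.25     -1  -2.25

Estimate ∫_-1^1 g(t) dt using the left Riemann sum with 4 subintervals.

Δt = 0.5.
Sum = 0.5·[(-0.25) + 0 + (-0.25) + (-1)] = -0.75.

-0.75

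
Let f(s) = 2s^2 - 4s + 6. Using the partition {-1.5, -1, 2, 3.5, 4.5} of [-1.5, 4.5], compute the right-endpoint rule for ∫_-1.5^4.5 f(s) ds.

77.25

Subinterval widths: 0.5, 3, 1.5, 1.
Right endpoints: -1, 2, 3.5, 4.5.
f(-1) = 12, f(2) = 6, f(3.5) = 16.5, f(4.5) = 28.5.
Sum = Σ Δs_i · f(s_i).
Sum = 77.25.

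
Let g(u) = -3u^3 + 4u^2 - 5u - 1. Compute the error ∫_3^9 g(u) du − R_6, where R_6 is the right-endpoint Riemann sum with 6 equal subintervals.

Exact integral: ∫_3^9 g(u) du = -4110.
R_6 = -5084.
Error = -4110 − (-5084) = 974.

974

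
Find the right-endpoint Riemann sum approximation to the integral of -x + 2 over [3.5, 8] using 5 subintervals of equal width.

Δx = (8 − 3.5)/5 = 0.9.
Right endpoints: 4.4, 5.3, 6.2, 7.1, 8.
f(4.4) = -2.4, f(5.3) = -3.3, f(6.2) = -4.2, f(7.1) = -5.1, f(8) = -6.
Sum = Δx · [f(4.4) + f(5.3) + f(6.2) + f(7.1) + f(8)].
Sum = -18.9.

-18.9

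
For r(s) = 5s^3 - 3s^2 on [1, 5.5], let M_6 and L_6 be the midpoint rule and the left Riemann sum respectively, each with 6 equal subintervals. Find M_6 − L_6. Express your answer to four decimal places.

M_6 ≈ 967.552734.
L_6 = 719.33203125.
M_6 − L_6 ≈ 248.2207.

248.2207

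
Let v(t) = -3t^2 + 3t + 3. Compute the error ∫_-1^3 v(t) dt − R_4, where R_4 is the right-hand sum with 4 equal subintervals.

8

Exact integral: ∫_-1^3 v(t) dt = -4.
R_4 = -12.
Error = -4 − (-12) = 8.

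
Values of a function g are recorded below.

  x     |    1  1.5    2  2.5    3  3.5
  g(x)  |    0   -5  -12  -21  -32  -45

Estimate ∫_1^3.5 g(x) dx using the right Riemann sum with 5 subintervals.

Δx = 0.5.
Sum = 0.5·[(-5) + (-12) + (-21) + (-32) + (-45)] = -57.5.

-57.5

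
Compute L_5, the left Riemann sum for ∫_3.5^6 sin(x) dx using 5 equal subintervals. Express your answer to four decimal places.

-1.8748

Δx = (6 − 3.5)/5 = 0.5.
Left endpoints: 3.5, 4, 4.5, 5, 5.5.
f(3.5) ≈ -0.3508, f(4) ≈ -0.7568, f(4.5) ≈ -0.9775, f(5) ≈ -0.9589, f(5.5) ≈ -0.7055.
Sum = Δx · [f(3.5) + f(4) + f(4.5) + f(5) + f(5.5)].
Sum ≈ -1.8748.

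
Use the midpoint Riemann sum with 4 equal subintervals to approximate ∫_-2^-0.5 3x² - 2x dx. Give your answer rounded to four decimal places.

11.5723

Δx = (-0.5 − (-2))/4 = 0.375.
Midpoints: -1.8125, -1.4375, -1.0625, -0.6875.
f(-1.8125) = 13.48046875, f(-1.4375) = 9.07421875, f(-1.0625) = 5.51171875, f(-0.6875) = 2.79296875.
Sum = Δx · [f(-1.8125) + f(-1.4375) + f(-1.0625) + f(-0.6875)].
Sum ≈ 11.5723.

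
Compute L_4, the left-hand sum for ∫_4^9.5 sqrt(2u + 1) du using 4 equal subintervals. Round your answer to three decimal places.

Δu = (9.5 − 4)/4 = 1.375.
Left endpoints: 4, 5.375, 6.75, 8.125.
f(4) ≈ 3.000, f(5.375) ≈ 3.428, f(6.75) ≈ 3.808, f(8.125) ≈ 4.153.
Sum = Δu · [f(4) + f(5.375) + f(6.75) + f(8.125)].
Sum ≈ 19.785.

19.785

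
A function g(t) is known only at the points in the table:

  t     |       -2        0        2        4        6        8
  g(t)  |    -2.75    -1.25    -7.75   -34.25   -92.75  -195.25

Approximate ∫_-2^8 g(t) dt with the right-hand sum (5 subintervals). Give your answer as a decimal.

Δt = 2.
Sum = 2·[(-1.25) + (-7.75) + (-34.25) + (-92.75) + (-195.25)] = -662.5.

-662.5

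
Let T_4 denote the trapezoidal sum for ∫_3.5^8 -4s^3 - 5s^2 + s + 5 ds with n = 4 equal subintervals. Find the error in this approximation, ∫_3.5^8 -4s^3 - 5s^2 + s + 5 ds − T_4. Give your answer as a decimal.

Exact integral: ∫_3.5^8 f(s) ds = -4679.4375.
T_4 = -4749.6796875.
Error = -4679.4375 − (-4749.6796875) = 70.2421875.

70.2421875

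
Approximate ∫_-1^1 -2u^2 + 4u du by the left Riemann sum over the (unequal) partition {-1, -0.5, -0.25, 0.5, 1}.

-3.71875

Subinterval widths: 0.5, 0.25, 0.75, 0.5.
Left endpoints: -1, -0.5, -0.25, 0.5.
f(-1) = -6, f(-0.5) = -2.5, f(-0.25) = -1.125, f(0.5) = 1.5.
Sum = Σ Δu_i · f(u_i).
Sum = -3.71875.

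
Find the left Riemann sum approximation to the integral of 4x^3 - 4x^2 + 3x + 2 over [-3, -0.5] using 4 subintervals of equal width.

Δx = (-0.5 − (-3))/4 = 0.625.
Left endpoints: -3, -2.375, -1.75, -1.125.
f(-3) = -151, f(-2.375) = -81.2734375, f(-1.75) = -36.9375, f(-1.125) = -12.1328125.
Sum = Δx · [f(-3) + f(-2.375) + f(-1.75) + f(-1.125)].
Sum = -175.83984375.

-175.83984375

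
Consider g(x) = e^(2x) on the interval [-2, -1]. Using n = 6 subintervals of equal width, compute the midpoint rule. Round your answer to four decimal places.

Δx = (-1 − (-2))/6 = 1/6.
Midpoints: -23/12, -1.75, -19/12, -17/12, -1.25, -13/12.
g(-23/12) ≈ 0.0216, g(-1.75) ≈ 0.0302, g(-19/12) ≈ 0.0421, g(-17/12) ≈ 0.0588, g(-1.25) ≈ 0.0821, g(-13/12) ≈ 0.1146.
Sum = Δx · [g(-23/12) + g(-1.75) + g(-19/12) + ...].
Sum ≈ 0.0582.

0.0582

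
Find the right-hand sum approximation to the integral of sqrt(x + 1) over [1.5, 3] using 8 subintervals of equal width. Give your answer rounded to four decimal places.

2.7372

Δx = (3 − 1.5)/8 = 0.1875.
Right endpoints: 1.6875, 1.875, 2.0625, 2.25, 2.4375, 2.625, 2.8125, 3.
f(1.6875) ≈ 1.6394, f(1.875) ≈ 1.6956, f(2.0625) ≈ 1.7500, f(2.25) ≈ 1.8028, f(2.4375) ≈ 1.8540, f(2.625) ≈ 1.9039, f(2.8125) ≈ 1.9526, f(3) ≈ 2.0000.
Sum = Δx · [f(1.6875) + f(1.875) + f(2.0625) + ...].
Sum ≈ 2.7372.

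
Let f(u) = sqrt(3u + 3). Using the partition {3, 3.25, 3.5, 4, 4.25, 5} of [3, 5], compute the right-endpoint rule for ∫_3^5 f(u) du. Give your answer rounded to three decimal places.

7.922

Subinterval widths: 0.25, 0.25, 0.5, 0.25, 0.75.
Right endpoints: 3.25, 3.5, 4, 4.25, 5.
f(3.25) ≈ 3.571, f(3.5) ≈ 3.674, f(4) ≈ 3.873, f(4.25) ≈ 3.969, f(5) ≈ 4.243.
Sum = Σ Δu_i · f(u_i).
Sum ≈ 7.922.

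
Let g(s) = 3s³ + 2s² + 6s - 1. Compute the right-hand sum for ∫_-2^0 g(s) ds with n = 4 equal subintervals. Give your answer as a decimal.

-14.25

Δs = (0 − (-2))/4 = 0.5.
Right endpoints: -1.5, -1, -0.5, 0.
g(-1.5) = -15.625, g(-1) = -8, g(-0.5) = -3.875, g(0) = -1.
Sum = Δs · [g(-1.5) + g(-1) + g(-0.5) + g(0)].
Sum = -14.25.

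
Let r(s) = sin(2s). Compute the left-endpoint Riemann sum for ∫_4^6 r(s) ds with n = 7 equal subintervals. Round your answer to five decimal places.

-0.26315

Δs = (6 − 4)/7 = 2/7.
Left endpoints: 4, 30/7, 32/7, 34/7, 36/7, 38/7, 40/7.
r(4) ≈ 0.98936, r(30/7) ≈ 0.75349, r(32/7) ≈ 0.27820, r(34/7) ≈ -0.28548, r(36/7) ≈ -0.75845, r(38/7) ≈ -0.99043, r(40/7) ≈ -0.90771.
Sum = Δs · [r(4) + r(30/7) + r(32/7) + ...].
Sum ≈ -0.26315.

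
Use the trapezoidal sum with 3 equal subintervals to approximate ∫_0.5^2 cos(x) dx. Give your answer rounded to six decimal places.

0.420879

Δx = (2 − 0.5)/3 = 0.5.
f(0.5) ≈ 0.877583, f(1) ≈ 0.540302, f(1.5) ≈ 0.070737, f(2) ≈ -0.416147.
T_3 = (Δx/2)·[f(x_0) + 2f(x_1) + 2f(x_2) + f(x_3)].
Sum ≈ 0.420879.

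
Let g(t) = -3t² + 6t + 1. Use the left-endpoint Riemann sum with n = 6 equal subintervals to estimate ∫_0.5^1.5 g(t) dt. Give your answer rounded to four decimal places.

Δt = (1.5 − 0.5)/6 = 1/6.
Left endpoints: 0.5, 2/3, 5/6, 1, 7/6, 4/3.
g(0.5) = 3.25, g(2/3) = 11/3, g(5/6) = 47/12, g(1) = 4, g(7/6) = 47/12, g(4/3) = 11/3.
Sum = Δt · [g(0.5) + g(2/3) + g(5/6) + ...].
Sum ≈ 3.7361.

3.7361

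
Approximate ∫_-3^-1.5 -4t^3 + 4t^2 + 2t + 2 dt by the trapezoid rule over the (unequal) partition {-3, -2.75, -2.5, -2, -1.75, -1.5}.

Subinterval widths: 0.25, 0.25, 0.5, 0.25, 0.25.
f(-3) = 140, f(-2.75) = 109.9375, f(-2.5) = 84.5, f(-2) = 46, f(-1.75) = 32.1875, f(-1.5) = 21.5.
On each subinterval the trapezoid contributes (Δt_i/2)·[f(t_{i-1}) + f(t_i)].
Sum = 104.65625.

104.65625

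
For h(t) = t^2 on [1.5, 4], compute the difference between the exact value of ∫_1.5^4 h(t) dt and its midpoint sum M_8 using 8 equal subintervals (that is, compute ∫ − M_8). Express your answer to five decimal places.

Exact integral: ∫_1.5^4 h(t) dt ≈ 20.2083333.
M_8 ≈ 20.1879883.
Error ≈ 20.2083333 − 20.1879883 ≈ 0.02035.

0.02035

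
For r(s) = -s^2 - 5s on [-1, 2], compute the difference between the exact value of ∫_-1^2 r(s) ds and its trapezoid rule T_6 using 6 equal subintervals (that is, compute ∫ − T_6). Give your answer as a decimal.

Exact integral: ∫_-1^2 r(s) ds = -10.5.
T_6 = -10.625.
Error = -10.5 − (-10.625) = 0.125.

0.125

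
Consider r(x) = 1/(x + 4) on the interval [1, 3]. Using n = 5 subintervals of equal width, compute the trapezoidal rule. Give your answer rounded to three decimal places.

0.337

Δx = (3 − 1)/5 = 0.4.
r(1) = 0.2, r(1.4) = 5/27, r(1.8) = 5/29, r(2.2) = 5/31, r(2.6) = 5/33, r(3) = 1/7.
T_5 = (Δx/2)·[r(x_0) + 2r(x_1) + ... + 2r(x_{4}) + r(x_5)].
Sum ≈ 0.337.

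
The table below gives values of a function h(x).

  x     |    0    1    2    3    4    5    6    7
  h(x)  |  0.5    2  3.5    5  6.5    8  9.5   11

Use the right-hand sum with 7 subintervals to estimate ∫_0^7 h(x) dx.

45.5

Δx = 1.
Sum = 1·[2 + 3.5 + 5 + 6.5 + 8 + 9.5 + 11] = 45.5.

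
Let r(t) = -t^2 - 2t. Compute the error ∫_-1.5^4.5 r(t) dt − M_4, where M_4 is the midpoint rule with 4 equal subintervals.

Exact integral: ∫_-1.5^4.5 r(t) dt = -49.5.
M_4 = -48.375.
Error = -49.5 − (-48.375) = -1.125.

-1.125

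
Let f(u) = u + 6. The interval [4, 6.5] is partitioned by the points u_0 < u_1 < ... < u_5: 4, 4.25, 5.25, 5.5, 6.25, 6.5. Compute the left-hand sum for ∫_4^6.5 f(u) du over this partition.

27.25

Subinterval widths: 0.25, 1, 0.25, 0.75, 0.25.
Left endpoints: 4, 4.25, 5.25, 5.5, 6.25.
f(4) = 10, f(4.25) = 10.25, f(5.25) = 11.25, f(5.5) = 11.5, f(6.25) = 12.25.
Sum = Σ Δu_i · f(u_i).
Sum = 27.25.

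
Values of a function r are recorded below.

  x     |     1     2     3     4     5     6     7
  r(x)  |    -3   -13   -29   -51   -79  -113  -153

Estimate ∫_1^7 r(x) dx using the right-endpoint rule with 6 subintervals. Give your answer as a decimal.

Δx = 1.
Sum = 1·[(-13) + (-29) + (-51) + (-79) + (-113) + (-153)] = -438.

-438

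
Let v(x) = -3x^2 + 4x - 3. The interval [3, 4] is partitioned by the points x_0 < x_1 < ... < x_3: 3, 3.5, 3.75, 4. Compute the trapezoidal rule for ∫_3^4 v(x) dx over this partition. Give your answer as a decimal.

Subinterval widths: 0.5, 0.25, 0.25.
v(3) = -18, v(3.5) = -25.75, v(3.75) = -30.1875, v(4) = -35.
On each subinterval the trapezoid contributes (Δx_i/2)·[v(x_{i-1}) + v(x_i)].
Sum = -26.078125.

-26.078125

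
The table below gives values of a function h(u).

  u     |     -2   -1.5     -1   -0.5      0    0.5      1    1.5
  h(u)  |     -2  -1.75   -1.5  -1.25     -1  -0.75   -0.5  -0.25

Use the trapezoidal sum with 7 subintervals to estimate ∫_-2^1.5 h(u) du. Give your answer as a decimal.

Δu = 0.5.
T_7 = (0.5/2)·[(-2) + 2·(-1.75) + 2·(-1.5) + 2·(-1.25) + 2·(-1) + 2·(-0.75) + 2·(-0.5) + (-0.25)] = -3.9375.

-3.9375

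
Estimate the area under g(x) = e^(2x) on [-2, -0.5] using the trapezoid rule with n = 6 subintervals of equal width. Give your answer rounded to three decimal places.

Δx = (-0.5 − (-2))/6 = 0.25.
g(-2) ≈ 0.018, g(-1.75) ≈ 0.030, g(-1.5) ≈ 0.050, g(-1.25) ≈ 0.082, g(-1) ≈ 0.135, g(-0.75) ≈ 0.223, g(-0.5) ≈ 0.368.
T_6 = (Δx/2)·[g(x_0) + 2g(x_1) + ... + 2g(x_{5}) + g(x_6)].
Sum ≈ 0.178.

0.178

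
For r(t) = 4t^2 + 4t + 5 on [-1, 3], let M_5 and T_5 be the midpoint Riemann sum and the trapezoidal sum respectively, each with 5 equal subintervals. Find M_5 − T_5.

M_5 = 72.48.
T_5 = 75.04.
M_5 − T_5 = -2.56.

-2.56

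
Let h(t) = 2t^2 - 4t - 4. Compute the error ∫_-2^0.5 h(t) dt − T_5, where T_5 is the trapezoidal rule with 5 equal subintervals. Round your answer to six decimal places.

Exact integral: ∫_-2^0.5 h(t) dt ≈ 2.91666667.
T_5 = 3.125.
Error ≈ 2.91666667 − 3.125 ≈ -0.208333.

-0.208333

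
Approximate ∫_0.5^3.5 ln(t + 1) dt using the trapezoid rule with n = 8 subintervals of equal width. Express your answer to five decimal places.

3.15496

Δt = (3.5 − 0.5)/8 = 0.375.
f(0.5) ≈ 0.40547, f(0.875) ≈ 0.62861, f(1.25) ≈ 0.81093, f(1.625) ≈ 0.96508, f(2) ≈ 1.09861, f(2.375) ≈ 1.21640, f(2.75) ≈ 1.32176, f(3.125) ≈ 1.41707, f(3.5) ≈ 1.50408.
T_8 = (Δt/2)·[f(t_0) + 2f(t_1) + ... + 2f(t_{7}) + f(t_8)].
Sum ≈ 3.15496.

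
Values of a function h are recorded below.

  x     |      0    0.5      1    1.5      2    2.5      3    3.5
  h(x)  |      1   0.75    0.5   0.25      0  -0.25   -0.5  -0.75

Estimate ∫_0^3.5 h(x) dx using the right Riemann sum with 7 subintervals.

Δx = 0.5.
Sum = 0.5·[0.75 + 0.5 + 0.25 + 0 + (-0.25) + (-0.5) + (-0.75)] = 0.

0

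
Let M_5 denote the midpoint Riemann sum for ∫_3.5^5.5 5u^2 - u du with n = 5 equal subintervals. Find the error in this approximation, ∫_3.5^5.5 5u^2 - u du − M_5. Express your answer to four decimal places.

Exact integral: ∫_3.5^5.5 f(u) du ≈ 196.833333.
M_5 = 196.7.
Error ≈ 196.833333 − 196.7 ≈ 0.1333.

0.1333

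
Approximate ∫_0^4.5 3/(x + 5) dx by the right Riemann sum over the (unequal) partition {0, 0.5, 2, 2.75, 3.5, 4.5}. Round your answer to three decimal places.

Subinterval widths: 0.5, 1.5, 0.75, 0.75, 1.
Right endpoints: 0.5, 2, 2.75, 3.5, 4.5.
f(0.5) = 6/11, f(2) = 3/7, f(2.75) = 12/31, f(3.5) = 6/17, f(4.5) = 6/19.
Sum = Σ Δx_i · f(x_i).
Sum ≈ 1.786.

1.786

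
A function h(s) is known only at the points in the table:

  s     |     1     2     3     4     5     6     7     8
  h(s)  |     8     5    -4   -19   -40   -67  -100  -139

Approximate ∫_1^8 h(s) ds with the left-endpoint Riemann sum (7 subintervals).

-217

Δs = 1.
Sum = 1·[8 + 5 + (-4) + (-19) + (-40) + (-67) + (-100)] = -217.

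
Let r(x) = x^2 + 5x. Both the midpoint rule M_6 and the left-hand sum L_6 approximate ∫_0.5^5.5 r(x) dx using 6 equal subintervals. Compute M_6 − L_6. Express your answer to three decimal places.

22.049

M_6 ≈ 130.12731.
L_6 ≈ 108.07870.
M_6 − L_6 ≈ 22.049.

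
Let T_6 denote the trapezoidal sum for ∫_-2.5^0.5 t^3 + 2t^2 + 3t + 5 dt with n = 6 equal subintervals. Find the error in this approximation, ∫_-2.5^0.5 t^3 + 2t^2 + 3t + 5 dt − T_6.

Exact integral: ∫_-2.5^0.5 f(t) dt = 6.75.
T_6 = 6.625.
Error = 6.75 − 6.625 = 0.125.

0.125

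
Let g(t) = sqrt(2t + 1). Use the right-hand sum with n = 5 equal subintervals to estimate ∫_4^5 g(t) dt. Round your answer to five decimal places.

3.19251

Δt = (5 − 4)/5 = 0.2.
Right endpoints: 4.2, 4.4, 4.6, 4.8, 5.
g(4.2) ≈ 3.06594, g(4.4) ≈ 3.13050, g(4.6) ≈ 3.19374, g(4.8) ≈ 3.25576, g(5) ≈ 3.31662.
Sum = Δt · [g(4.2) + g(4.4) + g(4.6) + g(4.8) + g(5)].
Sum ≈ 3.19251.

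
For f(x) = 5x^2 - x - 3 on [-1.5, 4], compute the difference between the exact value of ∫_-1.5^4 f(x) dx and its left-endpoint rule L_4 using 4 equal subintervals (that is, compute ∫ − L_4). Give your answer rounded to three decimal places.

Exact integral: ∫_-1.5^4 f(x) dx ≈ 88.91667.
L_4 = 54.09765625.
Error ≈ 88.91667 − 54.09765625 ≈ 34.819.

34.819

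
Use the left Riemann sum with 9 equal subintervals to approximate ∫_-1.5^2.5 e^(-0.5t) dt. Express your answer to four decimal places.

Δt = (2.5 − (-1.5))/9 = 4/9.
Left endpoints: -1.5, -19/18, -11/18, -1/6, 5/18, 13/18, 7/6, 29/18, 37/18.
f(-1.5) ≈ 2.1170, f(-19/18) ≈ 1.6952, f(-11/18) ≈ 1.3574, f(-1/6) ≈ 1.0869, f(5/18) ≈ 0.8703, f(13/18) ≈ 0.6969, f(7/6) ≈ 0.5580, f(29/18) ≈ 0.4468, f(37/18) ≈ 0.3578.
Sum = Δt · [f(-1.5) + f(-19/18) + f(-11/18) + ...].
Sum ≈ 4.0828.

4.0828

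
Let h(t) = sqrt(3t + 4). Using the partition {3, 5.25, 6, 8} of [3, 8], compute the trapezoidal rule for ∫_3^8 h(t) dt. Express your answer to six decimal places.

Subinterval widths: 2.25, 0.75, 2.
h(3) ≈ 3.605551, h(5.25) ≈ 4.444097, h(6) ≈ 4.690416, h(8) ≈ 5.291503.
On each subinterval the trapezoid contributes (Δt_i/2)·[h(t_{i-1}) + h(t_i)].
Sum ≈ 22.463215.

22.463215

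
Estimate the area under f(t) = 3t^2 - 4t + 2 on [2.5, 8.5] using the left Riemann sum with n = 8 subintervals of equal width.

Δt = (8.5 − 2.5)/8 = 0.75.
Left endpoints: 2.5, 3.25, 4, 4.75, 5.5, 6.25, 7, 7.75.
f(2.5) = 10.75, f(3.25) = 20.6875, f(4) = 34, f(4.75) = 50.6875, f(5.5) = 70.75, f(6.25) = 94.1875, f(7) = 121, f(7.75) = 151.1875.
Sum = Δt · [f(2.5) + f(3.25) + f(4) + ...].
Sum = 414.9375.

414.9375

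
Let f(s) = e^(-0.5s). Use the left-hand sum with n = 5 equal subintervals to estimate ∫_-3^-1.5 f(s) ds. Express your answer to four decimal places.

5.0929

Δs = (-1.5 − (-3))/5 = 0.3.
Left endpoints: -3, -2.7, -2.4, -2.1, -1.8.
f(-3) ≈ 4.4817, f(-2.7) ≈ 3.8574, f(-2.4) ≈ 3.3201, f(-2.1) ≈ 2.8577, f(-1.8) ≈ 2.4596.
Sum = Δs · [f(-3) + f(-2.7) + f(-2.4) + f(-2.1) + f(-1.8)].
Sum ≈ 5.0929.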